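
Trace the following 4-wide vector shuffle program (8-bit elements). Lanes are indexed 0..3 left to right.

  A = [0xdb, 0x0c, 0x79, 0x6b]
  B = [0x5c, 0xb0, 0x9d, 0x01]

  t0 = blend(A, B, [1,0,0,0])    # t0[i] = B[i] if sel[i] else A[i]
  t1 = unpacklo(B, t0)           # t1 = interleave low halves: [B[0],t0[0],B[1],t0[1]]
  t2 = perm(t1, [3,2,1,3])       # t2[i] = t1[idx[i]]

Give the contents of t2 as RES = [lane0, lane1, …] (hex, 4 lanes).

RES = [0x0c, 0xb0, 0x5c, 0x0c]

→ t0 |5c|0c|79|6b|
→ t1 |5c|5c|b0|0c|
→ t2 |0c|b0|5c|0c|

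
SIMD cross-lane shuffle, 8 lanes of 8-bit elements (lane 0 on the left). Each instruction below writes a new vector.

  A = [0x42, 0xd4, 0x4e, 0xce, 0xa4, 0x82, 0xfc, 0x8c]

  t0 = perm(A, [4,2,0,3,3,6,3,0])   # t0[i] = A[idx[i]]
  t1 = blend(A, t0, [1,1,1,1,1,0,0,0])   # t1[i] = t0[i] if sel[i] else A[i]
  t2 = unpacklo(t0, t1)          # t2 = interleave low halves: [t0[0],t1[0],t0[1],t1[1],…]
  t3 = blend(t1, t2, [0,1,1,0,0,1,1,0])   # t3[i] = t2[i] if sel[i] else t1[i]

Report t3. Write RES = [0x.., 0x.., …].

→ t0 |a4|4e|42|ce|ce|fc|ce|42|
→ t1 |a4|4e|42|ce|ce|82|fc|8c|
→ t2 |a4|a4|4e|4e|42|42|ce|ce|
→ t3 |a4|a4|4e|ce|ce|42|ce|8c|

RES = [0xa4, 0xa4, 0x4e, 0xce, 0xce, 0x42, 0xce, 0x8c]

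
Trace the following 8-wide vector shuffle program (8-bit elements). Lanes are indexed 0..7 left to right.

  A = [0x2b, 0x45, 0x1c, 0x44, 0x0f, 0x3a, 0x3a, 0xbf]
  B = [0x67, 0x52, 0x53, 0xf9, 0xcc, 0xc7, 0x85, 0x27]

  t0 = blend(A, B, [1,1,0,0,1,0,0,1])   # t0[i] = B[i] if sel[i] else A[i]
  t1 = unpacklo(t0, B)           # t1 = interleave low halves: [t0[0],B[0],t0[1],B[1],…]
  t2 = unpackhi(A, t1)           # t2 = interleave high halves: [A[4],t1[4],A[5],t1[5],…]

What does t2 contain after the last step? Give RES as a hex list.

RES = [0x0f, 0x1c, 0x3a, 0x53, 0x3a, 0x44, 0xbf, 0xf9]

  t0: 67 52 1c 44 cc 3a 3a 27
  t1: 67 67 52 52 1c 53 44 f9
  t2: 0f 1c 3a 53 3a 44 bf f9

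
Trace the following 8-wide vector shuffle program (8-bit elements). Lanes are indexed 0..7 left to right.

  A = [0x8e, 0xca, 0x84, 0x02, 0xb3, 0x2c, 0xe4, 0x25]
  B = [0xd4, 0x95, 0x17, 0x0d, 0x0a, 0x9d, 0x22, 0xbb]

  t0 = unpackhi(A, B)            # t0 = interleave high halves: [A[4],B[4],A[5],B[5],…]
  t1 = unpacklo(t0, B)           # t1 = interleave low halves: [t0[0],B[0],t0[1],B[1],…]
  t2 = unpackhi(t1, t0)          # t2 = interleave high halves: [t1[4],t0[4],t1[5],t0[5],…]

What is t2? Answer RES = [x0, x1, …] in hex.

→ t0 |b3|0a|2c|9d|e4|22|25|bb|
→ t1 |b3|d4|0a|95|2c|17|9d|0d|
→ t2 |2c|e4|17|22|9d|25|0d|bb|

RES = [0x2c, 0xe4, 0x17, 0x22, 0x9d, 0x25, 0x0d, 0xbb]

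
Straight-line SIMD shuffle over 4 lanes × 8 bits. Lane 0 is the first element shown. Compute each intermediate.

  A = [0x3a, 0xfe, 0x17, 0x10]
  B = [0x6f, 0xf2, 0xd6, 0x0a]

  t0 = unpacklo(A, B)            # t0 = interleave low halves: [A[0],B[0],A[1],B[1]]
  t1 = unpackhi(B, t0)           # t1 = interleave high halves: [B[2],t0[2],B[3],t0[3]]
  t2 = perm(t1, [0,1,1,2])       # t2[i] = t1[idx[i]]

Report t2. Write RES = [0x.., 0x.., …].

RES = [ 0xd6  0xfe  0xfe  0x0a ]

  t0: 3a 6f fe f2
  t1: d6 fe 0a f2
  t2: d6 fe fe 0a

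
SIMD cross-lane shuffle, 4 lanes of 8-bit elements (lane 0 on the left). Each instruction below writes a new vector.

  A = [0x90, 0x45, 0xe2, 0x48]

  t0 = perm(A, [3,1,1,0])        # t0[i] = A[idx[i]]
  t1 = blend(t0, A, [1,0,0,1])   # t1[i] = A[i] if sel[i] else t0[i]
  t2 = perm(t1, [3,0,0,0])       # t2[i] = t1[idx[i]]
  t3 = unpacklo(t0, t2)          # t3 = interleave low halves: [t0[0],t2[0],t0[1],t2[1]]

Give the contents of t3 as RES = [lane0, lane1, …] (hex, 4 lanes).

→ t0 |48|45|45|90|
→ t1 |90|45|45|48|
→ t2 |48|90|90|90|
→ t3 |48|48|45|90|

RES = [ 0x48  0x48  0x45  0x90 ]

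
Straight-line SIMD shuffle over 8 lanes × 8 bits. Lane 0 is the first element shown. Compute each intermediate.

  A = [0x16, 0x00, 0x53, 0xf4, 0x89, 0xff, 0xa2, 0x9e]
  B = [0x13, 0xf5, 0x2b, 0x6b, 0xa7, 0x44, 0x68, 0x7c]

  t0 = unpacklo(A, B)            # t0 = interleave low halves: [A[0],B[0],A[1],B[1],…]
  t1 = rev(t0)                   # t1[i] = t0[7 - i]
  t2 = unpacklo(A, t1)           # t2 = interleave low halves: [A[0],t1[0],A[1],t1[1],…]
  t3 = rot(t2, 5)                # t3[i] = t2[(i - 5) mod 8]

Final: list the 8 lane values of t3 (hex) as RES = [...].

RES = [ 0xf4  0x53  0x2b  0xf4  0x53  0x16  0x6b  0x00 ]

t0 = [0x16, 0x13, 0x00, 0xf5, 0x53, 0x2b, 0xf4, 0x6b]
t1 = [0x6b, 0xf4, 0x2b, 0x53, 0xf5, 0x00, 0x13, 0x16]
t2 = [0x16, 0x6b, 0x00, 0xf4, 0x53, 0x2b, 0xf4, 0x53]
t3 = [0xf4, 0x53, 0x2b, 0xf4, 0x53, 0x16, 0x6b, 0x00]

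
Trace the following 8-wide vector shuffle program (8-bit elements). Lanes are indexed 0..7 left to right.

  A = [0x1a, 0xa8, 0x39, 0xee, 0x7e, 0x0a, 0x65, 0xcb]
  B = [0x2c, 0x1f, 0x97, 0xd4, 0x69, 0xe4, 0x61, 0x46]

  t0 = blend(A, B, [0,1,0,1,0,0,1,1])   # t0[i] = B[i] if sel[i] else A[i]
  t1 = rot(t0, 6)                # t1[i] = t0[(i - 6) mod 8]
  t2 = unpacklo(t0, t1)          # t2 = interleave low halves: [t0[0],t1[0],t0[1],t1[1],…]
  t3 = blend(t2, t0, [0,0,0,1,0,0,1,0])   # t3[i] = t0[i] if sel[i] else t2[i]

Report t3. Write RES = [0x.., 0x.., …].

RES = [0x1a, 0x39, 0x1f, 0xd4, 0x39, 0x7e, 0x61, 0x0a]

  t0: 1a 1f 39 d4 7e 0a 61 46
  t1: 39 d4 7e 0a 61 46 1a 1f
  t2: 1a 39 1f d4 39 7e d4 0a
  t3: 1a 39 1f d4 39 7e 61 0a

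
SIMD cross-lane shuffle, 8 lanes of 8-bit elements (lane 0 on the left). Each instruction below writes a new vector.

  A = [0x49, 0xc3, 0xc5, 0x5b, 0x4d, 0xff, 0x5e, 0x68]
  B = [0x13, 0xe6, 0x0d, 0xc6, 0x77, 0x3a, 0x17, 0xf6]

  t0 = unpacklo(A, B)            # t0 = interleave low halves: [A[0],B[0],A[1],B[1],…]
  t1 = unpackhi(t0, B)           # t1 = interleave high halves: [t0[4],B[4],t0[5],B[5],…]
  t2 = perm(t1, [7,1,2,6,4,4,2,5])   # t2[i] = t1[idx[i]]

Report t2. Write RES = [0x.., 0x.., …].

RES = [ 0xf6  0x77  0x0d  0xc6  0x5b  0x5b  0x0d  0x17 ]

t0 = [0x49, 0x13, 0xc3, 0xe6, 0xc5, 0x0d, 0x5b, 0xc6]
t1 = [0xc5, 0x77, 0x0d, 0x3a, 0x5b, 0x17, 0xc6, 0xf6]
t2 = [0xf6, 0x77, 0x0d, 0xc6, 0x5b, 0x5b, 0x0d, 0x17]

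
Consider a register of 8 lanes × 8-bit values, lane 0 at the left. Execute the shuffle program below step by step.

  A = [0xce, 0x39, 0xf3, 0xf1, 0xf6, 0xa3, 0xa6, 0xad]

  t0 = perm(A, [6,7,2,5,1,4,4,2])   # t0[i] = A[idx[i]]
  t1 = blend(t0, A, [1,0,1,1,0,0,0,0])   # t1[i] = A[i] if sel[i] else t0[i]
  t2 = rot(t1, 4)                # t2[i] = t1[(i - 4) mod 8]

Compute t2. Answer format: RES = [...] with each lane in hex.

t0 = [0xa6, 0xad, 0xf3, 0xa3, 0x39, 0xf6, 0xf6, 0xf3]
t1 = [0xce, 0xad, 0xf3, 0xf1, 0x39, 0xf6, 0xf6, 0xf3]
t2 = [0x39, 0xf6, 0xf6, 0xf3, 0xce, 0xad, 0xf3, 0xf1]

RES = [0x39, 0xf6, 0xf6, 0xf3, 0xce, 0xad, 0xf3, 0xf1]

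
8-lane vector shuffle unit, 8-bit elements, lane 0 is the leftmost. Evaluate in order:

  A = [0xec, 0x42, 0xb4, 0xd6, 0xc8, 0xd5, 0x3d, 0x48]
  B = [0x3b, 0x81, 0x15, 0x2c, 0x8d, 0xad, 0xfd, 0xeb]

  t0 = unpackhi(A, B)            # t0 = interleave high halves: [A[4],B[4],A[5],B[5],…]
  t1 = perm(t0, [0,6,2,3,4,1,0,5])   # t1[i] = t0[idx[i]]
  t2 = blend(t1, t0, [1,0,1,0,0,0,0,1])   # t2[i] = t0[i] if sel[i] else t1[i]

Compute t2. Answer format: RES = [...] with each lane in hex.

RES = [ 0xc8  0x48  0xd5  0xad  0x3d  0x8d  0xc8  0xeb ]

  t0: c8 8d d5 ad 3d fd 48 eb
  t1: c8 48 d5 ad 3d 8d c8 fd
  t2: c8 48 d5 ad 3d 8d c8 eb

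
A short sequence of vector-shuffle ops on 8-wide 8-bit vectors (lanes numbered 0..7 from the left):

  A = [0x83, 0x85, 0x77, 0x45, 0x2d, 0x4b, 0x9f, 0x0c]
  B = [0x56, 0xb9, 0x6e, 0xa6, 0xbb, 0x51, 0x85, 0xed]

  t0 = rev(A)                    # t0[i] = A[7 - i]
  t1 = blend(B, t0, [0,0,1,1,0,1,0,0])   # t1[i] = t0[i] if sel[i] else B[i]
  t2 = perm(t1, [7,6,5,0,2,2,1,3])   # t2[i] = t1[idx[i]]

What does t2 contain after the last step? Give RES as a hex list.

RES = [0xed, 0x85, 0x77, 0x56, 0x4b, 0x4b, 0xb9, 0x2d]

t0 = [0x0c, 0x9f, 0x4b, 0x2d, 0x45, 0x77, 0x85, 0x83]
t1 = [0x56, 0xb9, 0x4b, 0x2d, 0xbb, 0x77, 0x85, 0xed]
t2 = [0xed, 0x85, 0x77, 0x56, 0x4b, 0x4b, 0xb9, 0x2d]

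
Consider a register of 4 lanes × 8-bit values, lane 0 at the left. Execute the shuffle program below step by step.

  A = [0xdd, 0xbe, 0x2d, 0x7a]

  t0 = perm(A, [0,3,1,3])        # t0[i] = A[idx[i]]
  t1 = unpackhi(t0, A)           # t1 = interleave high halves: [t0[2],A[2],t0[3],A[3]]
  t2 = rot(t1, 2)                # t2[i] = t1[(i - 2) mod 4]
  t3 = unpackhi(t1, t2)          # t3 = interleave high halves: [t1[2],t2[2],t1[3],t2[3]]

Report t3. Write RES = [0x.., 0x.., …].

RES = [0x7a, 0xbe, 0x7a, 0x2d]

→ t0 |dd|7a|be|7a|
→ t1 |be|2d|7a|7a|
→ t2 |7a|7a|be|2d|
→ t3 |7a|be|7a|2d|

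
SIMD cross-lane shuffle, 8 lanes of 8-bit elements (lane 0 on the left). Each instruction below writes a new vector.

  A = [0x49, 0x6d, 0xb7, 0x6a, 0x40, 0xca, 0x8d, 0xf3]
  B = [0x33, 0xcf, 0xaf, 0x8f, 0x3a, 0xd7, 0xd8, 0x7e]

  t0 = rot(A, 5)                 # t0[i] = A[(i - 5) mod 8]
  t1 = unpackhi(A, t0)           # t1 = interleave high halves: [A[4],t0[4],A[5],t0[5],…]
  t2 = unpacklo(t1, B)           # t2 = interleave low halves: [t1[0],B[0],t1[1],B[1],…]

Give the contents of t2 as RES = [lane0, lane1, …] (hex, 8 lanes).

  t0: 6a 40 ca 8d f3 49 6d b7
  t1: 40 f3 ca 49 8d 6d f3 b7
  t2: 40 33 f3 cf ca af 49 8f

RES = [ 0x40  0x33  0xf3  0xcf  0xca  0xaf  0x49  0x8f ]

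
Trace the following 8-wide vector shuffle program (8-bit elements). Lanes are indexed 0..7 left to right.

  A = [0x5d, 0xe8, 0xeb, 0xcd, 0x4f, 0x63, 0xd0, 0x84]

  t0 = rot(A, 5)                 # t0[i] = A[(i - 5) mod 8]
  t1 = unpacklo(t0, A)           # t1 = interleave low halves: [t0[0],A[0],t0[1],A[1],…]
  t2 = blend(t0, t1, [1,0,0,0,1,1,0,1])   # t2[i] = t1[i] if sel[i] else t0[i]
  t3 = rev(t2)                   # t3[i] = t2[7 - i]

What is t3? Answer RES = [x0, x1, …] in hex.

t0 = [0xcd, 0x4f, 0x63, 0xd0, 0x84, 0x5d, 0xe8, 0xeb]
t1 = [0xcd, 0x5d, 0x4f, 0xe8, 0x63, 0xeb, 0xd0, 0xcd]
t2 = [0xcd, 0x4f, 0x63, 0xd0, 0x63, 0xeb, 0xe8, 0xcd]
t3 = [0xcd, 0xe8, 0xeb, 0x63, 0xd0, 0x63, 0x4f, 0xcd]

RES = [ 0xcd  0xe8  0xeb  0x63  0xd0  0x63  0x4f  0xcd ]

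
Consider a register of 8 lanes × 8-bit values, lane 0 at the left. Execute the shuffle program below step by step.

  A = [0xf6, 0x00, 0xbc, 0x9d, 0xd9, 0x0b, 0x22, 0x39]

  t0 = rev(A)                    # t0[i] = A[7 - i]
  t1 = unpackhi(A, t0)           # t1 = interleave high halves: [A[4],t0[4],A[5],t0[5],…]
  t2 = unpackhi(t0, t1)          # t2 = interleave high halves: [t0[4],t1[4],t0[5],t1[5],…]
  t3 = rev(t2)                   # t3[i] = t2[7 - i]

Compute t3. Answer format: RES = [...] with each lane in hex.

RES = [0xf6, 0xf6, 0x39, 0x00, 0x00, 0xbc, 0x22, 0x9d]

→ t0 |39|22|0b|d9|9d|bc|00|f6|
→ t1 |d9|9d|0b|bc|22|00|39|f6|
→ t2 |9d|22|bc|00|00|39|f6|f6|
→ t3 |f6|f6|39|00|00|bc|22|9d|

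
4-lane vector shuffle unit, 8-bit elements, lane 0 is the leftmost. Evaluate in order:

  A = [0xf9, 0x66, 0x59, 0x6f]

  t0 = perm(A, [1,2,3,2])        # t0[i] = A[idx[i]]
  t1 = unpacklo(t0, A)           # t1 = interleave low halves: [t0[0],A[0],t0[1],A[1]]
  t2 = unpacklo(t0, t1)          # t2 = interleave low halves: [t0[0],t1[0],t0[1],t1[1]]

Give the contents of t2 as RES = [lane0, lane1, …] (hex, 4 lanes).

  t0: 66 59 6f 59
  t1: 66 f9 59 66
  t2: 66 66 59 f9

RES = [ 0x66  0x66  0x59  0xf9 ]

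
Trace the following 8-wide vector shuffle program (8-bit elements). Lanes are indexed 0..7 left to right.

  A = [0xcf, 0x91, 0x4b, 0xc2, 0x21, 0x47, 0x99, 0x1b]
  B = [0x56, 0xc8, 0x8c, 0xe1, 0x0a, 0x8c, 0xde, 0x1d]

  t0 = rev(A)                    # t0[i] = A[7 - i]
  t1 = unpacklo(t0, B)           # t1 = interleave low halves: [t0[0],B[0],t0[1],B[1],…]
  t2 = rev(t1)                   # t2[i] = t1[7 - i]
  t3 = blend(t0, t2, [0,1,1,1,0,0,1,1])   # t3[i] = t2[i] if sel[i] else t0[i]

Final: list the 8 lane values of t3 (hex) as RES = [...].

RES = [0x1b, 0x21, 0x8c, 0x47, 0xc2, 0x4b, 0x56, 0x1b]

t0 = [0x1b, 0x99, 0x47, 0x21, 0xc2, 0x4b, 0x91, 0xcf]
t1 = [0x1b, 0x56, 0x99, 0xc8, 0x47, 0x8c, 0x21, 0xe1]
t2 = [0xe1, 0x21, 0x8c, 0x47, 0xc8, 0x99, 0x56, 0x1b]
t3 = [0x1b, 0x21, 0x8c, 0x47, 0xc2, 0x4b, 0x56, 0x1b]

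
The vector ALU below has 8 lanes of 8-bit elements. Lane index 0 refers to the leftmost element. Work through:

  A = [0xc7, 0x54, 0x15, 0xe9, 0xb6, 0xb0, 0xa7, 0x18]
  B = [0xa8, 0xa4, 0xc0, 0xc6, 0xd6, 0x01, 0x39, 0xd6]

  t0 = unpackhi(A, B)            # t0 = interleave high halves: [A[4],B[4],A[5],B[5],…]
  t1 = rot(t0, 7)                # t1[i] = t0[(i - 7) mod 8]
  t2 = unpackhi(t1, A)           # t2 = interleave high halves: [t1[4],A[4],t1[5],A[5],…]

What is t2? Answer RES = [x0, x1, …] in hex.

RES = [ 0x39  0xb6  0x18  0xb0  0xd6  0xa7  0xb6  0x18 ]

t0 = [0xb6, 0xd6, 0xb0, 0x01, 0xa7, 0x39, 0x18, 0xd6]
t1 = [0xd6, 0xb0, 0x01, 0xa7, 0x39, 0x18, 0xd6, 0xb6]
t2 = [0x39, 0xb6, 0x18, 0xb0, 0xd6, 0xa7, 0xb6, 0x18]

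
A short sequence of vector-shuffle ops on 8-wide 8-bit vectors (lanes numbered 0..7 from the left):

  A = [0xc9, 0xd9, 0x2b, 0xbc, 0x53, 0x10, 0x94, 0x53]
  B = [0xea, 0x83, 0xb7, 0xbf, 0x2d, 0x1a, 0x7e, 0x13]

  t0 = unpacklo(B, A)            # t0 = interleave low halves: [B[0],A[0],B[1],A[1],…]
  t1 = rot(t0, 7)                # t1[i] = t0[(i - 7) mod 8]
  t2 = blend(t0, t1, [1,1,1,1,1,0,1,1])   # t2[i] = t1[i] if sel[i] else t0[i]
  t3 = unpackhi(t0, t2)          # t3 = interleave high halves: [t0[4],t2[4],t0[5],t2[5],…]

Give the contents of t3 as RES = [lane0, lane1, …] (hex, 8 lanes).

RES = [0xb7, 0x2b, 0x2b, 0x2b, 0xbf, 0xbc, 0xbc, 0xea]

→ t0 |ea|c9|83|d9|b7|2b|bf|bc|
→ t1 |c9|83|d9|b7|2b|bf|bc|ea|
→ t2 |c9|83|d9|b7|2b|2b|bc|ea|
→ t3 |b7|2b|2b|2b|bf|bc|bc|ea|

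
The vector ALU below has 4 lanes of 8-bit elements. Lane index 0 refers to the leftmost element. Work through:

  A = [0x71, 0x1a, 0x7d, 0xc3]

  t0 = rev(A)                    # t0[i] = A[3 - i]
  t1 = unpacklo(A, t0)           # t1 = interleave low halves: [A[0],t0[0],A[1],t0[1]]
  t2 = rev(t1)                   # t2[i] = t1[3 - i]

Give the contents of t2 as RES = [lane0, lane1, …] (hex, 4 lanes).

RES = [ 0x7d  0x1a  0xc3  0x71 ]

t0 = [0xc3, 0x7d, 0x1a, 0x71]
t1 = [0x71, 0xc3, 0x1a, 0x7d]
t2 = [0x7d, 0x1a, 0xc3, 0x71]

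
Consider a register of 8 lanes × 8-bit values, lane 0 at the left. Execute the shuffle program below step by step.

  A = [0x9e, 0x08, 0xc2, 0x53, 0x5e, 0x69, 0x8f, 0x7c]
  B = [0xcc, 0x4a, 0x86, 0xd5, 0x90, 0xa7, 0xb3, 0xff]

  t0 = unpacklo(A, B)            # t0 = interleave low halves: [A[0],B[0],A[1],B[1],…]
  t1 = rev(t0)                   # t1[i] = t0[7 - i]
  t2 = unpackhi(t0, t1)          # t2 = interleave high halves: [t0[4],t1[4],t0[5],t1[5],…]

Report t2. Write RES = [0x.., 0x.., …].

  t0: 9e cc 08 4a c2 86 53 d5
  t1: d5 53 86 c2 4a 08 cc 9e
  t2: c2 4a 86 08 53 cc d5 9e

RES = [ 0xc2  0x4a  0x86  0x08  0x53  0xcc  0xd5  0x9e ]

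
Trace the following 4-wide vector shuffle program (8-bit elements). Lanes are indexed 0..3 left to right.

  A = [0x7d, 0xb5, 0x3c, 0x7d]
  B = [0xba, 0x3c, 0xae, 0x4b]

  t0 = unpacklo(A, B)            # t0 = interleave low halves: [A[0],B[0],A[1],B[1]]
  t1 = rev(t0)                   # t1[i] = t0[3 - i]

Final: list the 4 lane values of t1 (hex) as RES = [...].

t0 = [0x7d, 0xba, 0xb5, 0x3c]
t1 = [0x3c, 0xb5, 0xba, 0x7d]

RES = [0x3c, 0xb5, 0xba, 0x7d]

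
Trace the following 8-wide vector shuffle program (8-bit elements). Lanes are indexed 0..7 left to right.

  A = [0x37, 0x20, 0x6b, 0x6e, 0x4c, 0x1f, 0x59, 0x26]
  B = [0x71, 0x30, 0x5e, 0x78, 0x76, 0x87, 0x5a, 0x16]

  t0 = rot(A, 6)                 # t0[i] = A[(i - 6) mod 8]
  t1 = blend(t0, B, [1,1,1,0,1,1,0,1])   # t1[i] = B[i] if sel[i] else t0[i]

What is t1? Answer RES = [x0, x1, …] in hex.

t0 = [0x6b, 0x6e, 0x4c, 0x1f, 0x59, 0x26, 0x37, 0x20]
t1 = [0x71, 0x30, 0x5e, 0x1f, 0x76, 0x87, 0x37, 0x16]

RES = [ 0x71  0x30  0x5e  0x1f  0x76  0x87  0x37  0x16 ]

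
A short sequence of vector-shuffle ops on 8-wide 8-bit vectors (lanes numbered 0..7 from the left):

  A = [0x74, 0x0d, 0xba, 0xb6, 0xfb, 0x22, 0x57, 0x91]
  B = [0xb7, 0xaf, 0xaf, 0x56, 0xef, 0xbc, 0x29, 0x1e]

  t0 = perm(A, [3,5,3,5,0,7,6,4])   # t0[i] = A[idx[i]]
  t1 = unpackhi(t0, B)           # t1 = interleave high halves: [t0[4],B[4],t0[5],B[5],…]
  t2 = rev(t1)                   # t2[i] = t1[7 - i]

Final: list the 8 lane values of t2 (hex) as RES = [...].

  t0: b6 22 b6 22 74 91 57 fb
  t1: 74 ef 91 bc 57 29 fb 1e
  t2: 1e fb 29 57 bc 91 ef 74

RES = [ 0x1e  0xfb  0x29  0x57  0xbc  0x91  0xef  0x74 ]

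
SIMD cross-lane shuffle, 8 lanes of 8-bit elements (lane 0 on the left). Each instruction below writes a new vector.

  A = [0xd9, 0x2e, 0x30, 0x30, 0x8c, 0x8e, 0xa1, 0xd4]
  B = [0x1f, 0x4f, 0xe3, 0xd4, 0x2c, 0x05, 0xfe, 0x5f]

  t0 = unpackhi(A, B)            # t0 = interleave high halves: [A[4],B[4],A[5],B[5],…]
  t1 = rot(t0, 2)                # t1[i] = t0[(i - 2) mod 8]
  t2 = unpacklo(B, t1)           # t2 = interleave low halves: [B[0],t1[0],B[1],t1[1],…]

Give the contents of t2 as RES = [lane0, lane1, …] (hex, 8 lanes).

t0 = [0x8c, 0x2c, 0x8e, 0x05, 0xa1, 0xfe, 0xd4, 0x5f]
t1 = [0xd4, 0x5f, 0x8c, 0x2c, 0x8e, 0x05, 0xa1, 0xfe]
t2 = [0x1f, 0xd4, 0x4f, 0x5f, 0xe3, 0x8c, 0xd4, 0x2c]

RES = [0x1f, 0xd4, 0x4f, 0x5f, 0xe3, 0x8c, 0xd4, 0x2c]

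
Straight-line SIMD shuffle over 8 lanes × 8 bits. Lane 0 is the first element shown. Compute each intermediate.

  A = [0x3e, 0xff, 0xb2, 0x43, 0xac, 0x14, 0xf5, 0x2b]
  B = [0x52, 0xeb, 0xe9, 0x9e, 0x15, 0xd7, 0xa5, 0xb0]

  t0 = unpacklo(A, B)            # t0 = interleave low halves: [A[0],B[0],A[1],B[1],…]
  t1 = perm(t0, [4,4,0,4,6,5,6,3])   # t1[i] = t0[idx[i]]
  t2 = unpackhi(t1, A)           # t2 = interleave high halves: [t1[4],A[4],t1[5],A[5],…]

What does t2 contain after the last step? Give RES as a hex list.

RES = [ 0x43  0xac  0xe9  0x14  0x43  0xf5  0xeb  0x2b ]

t0 = [0x3e, 0x52, 0xff, 0xeb, 0xb2, 0xe9, 0x43, 0x9e]
t1 = [0xb2, 0xb2, 0x3e, 0xb2, 0x43, 0xe9, 0x43, 0xeb]
t2 = [0x43, 0xac, 0xe9, 0x14, 0x43, 0xf5, 0xeb, 0x2b]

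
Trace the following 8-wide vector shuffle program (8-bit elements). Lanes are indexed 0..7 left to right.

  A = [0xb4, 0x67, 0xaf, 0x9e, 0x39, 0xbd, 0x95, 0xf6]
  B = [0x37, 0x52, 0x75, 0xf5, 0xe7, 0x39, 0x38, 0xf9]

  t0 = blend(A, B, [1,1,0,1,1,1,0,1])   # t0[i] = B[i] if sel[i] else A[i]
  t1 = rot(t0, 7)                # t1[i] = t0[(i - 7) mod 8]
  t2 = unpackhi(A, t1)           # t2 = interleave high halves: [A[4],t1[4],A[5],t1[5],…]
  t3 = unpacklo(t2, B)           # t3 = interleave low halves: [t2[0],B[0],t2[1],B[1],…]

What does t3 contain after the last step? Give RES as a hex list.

RES = [0x39, 0x37, 0x39, 0x52, 0xbd, 0x75, 0x95, 0xf5]

→ t0 |37|52|af|f5|e7|39|95|f9|
→ t1 |52|af|f5|e7|39|95|f9|37|
→ t2 |39|39|bd|95|95|f9|f6|37|
→ t3 |39|37|39|52|bd|75|95|f5|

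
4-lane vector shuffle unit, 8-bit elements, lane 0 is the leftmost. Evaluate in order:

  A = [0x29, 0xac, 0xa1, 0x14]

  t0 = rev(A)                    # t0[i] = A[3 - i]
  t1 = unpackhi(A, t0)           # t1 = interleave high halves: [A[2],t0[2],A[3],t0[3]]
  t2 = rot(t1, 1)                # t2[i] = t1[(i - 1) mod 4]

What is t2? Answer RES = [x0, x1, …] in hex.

  t0: 14 a1 ac 29
  t1: a1 ac 14 29
  t2: 29 a1 ac 14

RES = [ 0x29  0xa1  0xac  0x14 ]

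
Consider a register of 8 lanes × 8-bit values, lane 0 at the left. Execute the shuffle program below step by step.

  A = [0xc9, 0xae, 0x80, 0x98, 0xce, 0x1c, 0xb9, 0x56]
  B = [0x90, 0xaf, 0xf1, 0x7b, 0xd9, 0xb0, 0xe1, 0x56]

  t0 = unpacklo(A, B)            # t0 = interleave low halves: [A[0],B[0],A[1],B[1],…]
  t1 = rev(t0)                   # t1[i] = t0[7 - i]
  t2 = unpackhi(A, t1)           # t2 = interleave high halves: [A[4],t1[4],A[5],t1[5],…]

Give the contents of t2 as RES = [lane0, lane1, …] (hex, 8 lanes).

RES = [0xce, 0xaf, 0x1c, 0xae, 0xb9, 0x90, 0x56, 0xc9]

  t0: c9 90 ae af 80 f1 98 7b
  t1: 7b 98 f1 80 af ae 90 c9
  t2: ce af 1c ae b9 90 56 c9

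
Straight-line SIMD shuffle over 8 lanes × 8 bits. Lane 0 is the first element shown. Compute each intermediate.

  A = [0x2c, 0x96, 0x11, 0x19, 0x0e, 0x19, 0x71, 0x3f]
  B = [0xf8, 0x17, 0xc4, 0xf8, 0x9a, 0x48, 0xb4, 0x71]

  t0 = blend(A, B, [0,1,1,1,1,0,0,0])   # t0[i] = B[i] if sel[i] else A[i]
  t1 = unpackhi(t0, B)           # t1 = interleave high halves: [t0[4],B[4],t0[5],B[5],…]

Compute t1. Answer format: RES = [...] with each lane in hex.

RES = [0x9a, 0x9a, 0x19, 0x48, 0x71, 0xb4, 0x3f, 0x71]

t0 = [0x2c, 0x17, 0xc4, 0xf8, 0x9a, 0x19, 0x71, 0x3f]
t1 = [0x9a, 0x9a, 0x19, 0x48, 0x71, 0xb4, 0x3f, 0x71]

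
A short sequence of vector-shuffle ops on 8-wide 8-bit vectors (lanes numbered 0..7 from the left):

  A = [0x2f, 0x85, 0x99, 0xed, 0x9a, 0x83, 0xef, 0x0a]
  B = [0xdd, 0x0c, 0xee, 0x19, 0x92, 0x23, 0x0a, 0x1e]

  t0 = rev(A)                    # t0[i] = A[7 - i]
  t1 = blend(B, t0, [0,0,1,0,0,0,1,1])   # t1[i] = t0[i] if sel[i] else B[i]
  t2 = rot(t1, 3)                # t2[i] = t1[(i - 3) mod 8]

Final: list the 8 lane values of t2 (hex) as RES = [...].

→ t0 |0a|ef|83|9a|ed|99|85|2f|
→ t1 |dd|0c|83|19|92|23|85|2f|
→ t2 |23|85|2f|dd|0c|83|19|92|

RES = [0x23, 0x85, 0x2f, 0xdd, 0x0c, 0x83, 0x19, 0x92]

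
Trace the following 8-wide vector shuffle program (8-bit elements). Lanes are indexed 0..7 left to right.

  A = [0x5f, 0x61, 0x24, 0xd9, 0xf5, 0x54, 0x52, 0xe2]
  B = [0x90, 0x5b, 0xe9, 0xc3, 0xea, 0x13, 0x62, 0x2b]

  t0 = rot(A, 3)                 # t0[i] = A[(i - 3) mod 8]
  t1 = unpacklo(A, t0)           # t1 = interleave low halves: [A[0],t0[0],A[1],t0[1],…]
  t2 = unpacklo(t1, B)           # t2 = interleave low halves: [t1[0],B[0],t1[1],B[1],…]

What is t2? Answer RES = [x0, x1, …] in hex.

  t0: 54 52 e2 5f 61 24 d9 f5
  t1: 5f 54 61 52 24 e2 d9 5f
  t2: 5f 90 54 5b 61 e9 52 c3

RES = [ 0x5f  0x90  0x54  0x5b  0x61  0xe9  0x52  0xc3 ]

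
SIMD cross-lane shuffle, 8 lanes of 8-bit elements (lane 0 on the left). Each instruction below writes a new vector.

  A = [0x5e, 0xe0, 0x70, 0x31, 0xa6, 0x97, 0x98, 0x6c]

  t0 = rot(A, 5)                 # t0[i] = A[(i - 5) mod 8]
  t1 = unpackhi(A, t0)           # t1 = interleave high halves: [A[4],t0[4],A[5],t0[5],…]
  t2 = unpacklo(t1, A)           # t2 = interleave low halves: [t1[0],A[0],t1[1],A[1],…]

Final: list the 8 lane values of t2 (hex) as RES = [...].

t0 = [0x31, 0xa6, 0x97, 0x98, 0x6c, 0x5e, 0xe0, 0x70]
t1 = [0xa6, 0x6c, 0x97, 0x5e, 0x98, 0xe0, 0x6c, 0x70]
t2 = [0xa6, 0x5e, 0x6c, 0xe0, 0x97, 0x70, 0x5e, 0x31]

RES = [ 0xa6  0x5e  0x6c  0xe0  0x97  0x70  0x5e  0x31 ]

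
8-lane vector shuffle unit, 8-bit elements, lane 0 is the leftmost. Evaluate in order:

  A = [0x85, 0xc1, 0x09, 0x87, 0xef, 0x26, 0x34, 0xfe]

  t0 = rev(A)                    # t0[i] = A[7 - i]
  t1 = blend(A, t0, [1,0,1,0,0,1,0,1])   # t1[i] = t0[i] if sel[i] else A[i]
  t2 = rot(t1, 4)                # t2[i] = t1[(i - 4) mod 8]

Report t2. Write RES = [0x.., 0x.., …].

RES = [ 0xef  0x09  0x34  0x85  0xfe  0xc1  0x26  0x87 ]

  t0: fe 34 26 ef 87 09 c1 85
  t1: fe c1 26 87 ef 09 34 85
  t2: ef 09 34 85 fe c1 26 87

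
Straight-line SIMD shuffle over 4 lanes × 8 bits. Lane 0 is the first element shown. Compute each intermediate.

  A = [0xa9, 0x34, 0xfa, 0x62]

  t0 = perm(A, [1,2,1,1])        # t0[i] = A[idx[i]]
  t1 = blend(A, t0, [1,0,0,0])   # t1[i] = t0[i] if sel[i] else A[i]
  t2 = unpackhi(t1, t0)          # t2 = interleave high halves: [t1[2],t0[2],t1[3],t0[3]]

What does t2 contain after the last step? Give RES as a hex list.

→ t0 |34|fa|34|34|
→ t1 |34|34|fa|62|
→ t2 |fa|34|62|34|

RES = [0xfa, 0x34, 0x62, 0x34]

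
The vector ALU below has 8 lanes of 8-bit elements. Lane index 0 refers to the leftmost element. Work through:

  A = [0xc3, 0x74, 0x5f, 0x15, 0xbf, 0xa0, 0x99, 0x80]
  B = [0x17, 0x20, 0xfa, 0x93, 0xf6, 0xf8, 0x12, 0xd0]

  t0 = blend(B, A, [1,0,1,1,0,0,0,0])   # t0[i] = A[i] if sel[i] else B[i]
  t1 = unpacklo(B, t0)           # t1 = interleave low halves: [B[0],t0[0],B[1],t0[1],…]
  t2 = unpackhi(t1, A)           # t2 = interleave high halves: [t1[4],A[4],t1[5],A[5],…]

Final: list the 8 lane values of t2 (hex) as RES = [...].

RES = [ 0xfa  0xbf  0x5f  0xa0  0x93  0x99  0x15  0x80 ]

→ t0 |c3|20|5f|15|f6|f8|12|d0|
→ t1 |17|c3|20|20|fa|5f|93|15|
→ t2 |fa|bf|5f|a0|93|99|15|80|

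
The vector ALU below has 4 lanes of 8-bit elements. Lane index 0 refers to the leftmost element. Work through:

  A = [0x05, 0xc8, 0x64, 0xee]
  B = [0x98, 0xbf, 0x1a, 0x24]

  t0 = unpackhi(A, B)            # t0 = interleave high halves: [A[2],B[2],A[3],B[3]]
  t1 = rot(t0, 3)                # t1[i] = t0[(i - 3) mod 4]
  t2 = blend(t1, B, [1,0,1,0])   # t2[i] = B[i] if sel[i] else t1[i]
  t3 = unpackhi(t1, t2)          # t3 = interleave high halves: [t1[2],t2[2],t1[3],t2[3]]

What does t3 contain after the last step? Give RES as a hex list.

t0 = [0x64, 0x1a, 0xee, 0x24]
t1 = [0x1a, 0xee, 0x24, 0x64]
t2 = [0x98, 0xee, 0x1a, 0x64]
t3 = [0x24, 0x1a, 0x64, 0x64]

RES = [ 0x24  0x1a  0x64  0x64 ]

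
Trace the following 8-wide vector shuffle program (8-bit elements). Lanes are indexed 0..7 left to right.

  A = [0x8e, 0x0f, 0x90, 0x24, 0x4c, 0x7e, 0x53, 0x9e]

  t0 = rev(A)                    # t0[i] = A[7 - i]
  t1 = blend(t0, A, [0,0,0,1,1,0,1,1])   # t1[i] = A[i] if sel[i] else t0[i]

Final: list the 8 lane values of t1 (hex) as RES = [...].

RES = [ 0x9e  0x53  0x7e  0x24  0x4c  0x90  0x53  0x9e ]

→ t0 |9e|53|7e|4c|24|90|0f|8e|
→ t1 |9e|53|7e|24|4c|90|53|9e|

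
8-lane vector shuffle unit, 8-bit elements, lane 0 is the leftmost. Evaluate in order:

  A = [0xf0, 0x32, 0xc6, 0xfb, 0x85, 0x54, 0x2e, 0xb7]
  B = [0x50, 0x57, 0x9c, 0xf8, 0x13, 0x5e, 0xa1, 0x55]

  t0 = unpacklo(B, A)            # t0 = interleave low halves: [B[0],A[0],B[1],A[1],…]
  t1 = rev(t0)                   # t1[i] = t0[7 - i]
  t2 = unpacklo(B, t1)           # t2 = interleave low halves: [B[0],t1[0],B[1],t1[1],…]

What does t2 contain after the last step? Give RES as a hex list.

→ t0 |50|f0|57|32|9c|c6|f8|fb|
→ t1 |fb|f8|c6|9c|32|57|f0|50|
→ t2 |50|fb|57|f8|9c|c6|f8|9c|

RES = [ 0x50  0xfb  0x57  0xf8  0x9c  0xc6  0xf8  0x9c ]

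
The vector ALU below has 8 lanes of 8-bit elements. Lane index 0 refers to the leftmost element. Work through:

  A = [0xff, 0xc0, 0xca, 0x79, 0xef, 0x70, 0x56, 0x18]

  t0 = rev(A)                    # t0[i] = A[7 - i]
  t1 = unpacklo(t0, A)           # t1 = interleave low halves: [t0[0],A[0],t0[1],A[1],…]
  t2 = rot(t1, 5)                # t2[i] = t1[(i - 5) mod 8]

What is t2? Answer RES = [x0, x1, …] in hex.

t0 = [0x18, 0x56, 0x70, 0xef, 0x79, 0xca, 0xc0, 0xff]
t1 = [0x18, 0xff, 0x56, 0xc0, 0x70, 0xca, 0xef, 0x79]
t2 = [0xc0, 0x70, 0xca, 0xef, 0x79, 0x18, 0xff, 0x56]

RES = [0xc0, 0x70, 0xca, 0xef, 0x79, 0x18, 0xff, 0x56]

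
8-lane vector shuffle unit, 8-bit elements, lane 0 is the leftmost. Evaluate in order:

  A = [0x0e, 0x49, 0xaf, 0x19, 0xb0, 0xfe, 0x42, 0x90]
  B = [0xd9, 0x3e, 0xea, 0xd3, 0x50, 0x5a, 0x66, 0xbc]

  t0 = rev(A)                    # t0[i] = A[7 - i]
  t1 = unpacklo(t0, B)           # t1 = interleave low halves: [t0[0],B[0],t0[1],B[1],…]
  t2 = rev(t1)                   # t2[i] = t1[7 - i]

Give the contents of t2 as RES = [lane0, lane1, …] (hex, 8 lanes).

  t0: 90 42 fe b0 19 af 49 0e
  t1: 90 d9 42 3e fe ea b0 d3
  t2: d3 b0 ea fe 3e 42 d9 90

RES = [ 0xd3  0xb0  0xea  0xfe  0x3e  0x42  0xd9  0x90 ]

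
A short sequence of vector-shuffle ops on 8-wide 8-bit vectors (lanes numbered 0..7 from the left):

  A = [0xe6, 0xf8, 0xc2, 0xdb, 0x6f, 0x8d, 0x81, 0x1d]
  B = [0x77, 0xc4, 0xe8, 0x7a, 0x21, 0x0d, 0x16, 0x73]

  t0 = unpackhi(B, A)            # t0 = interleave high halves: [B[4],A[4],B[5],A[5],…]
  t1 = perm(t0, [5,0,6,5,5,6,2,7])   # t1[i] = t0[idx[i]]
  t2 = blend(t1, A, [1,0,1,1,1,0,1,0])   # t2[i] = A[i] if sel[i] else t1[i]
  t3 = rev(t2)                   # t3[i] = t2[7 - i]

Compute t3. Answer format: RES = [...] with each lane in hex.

t0 = [0x21, 0x6f, 0x0d, 0x8d, 0x16, 0x81, 0x73, 0x1d]
t1 = [0x81, 0x21, 0x73, 0x81, 0x81, 0x73, 0x0d, 0x1d]
t2 = [0xe6, 0x21, 0xc2, 0xdb, 0x6f, 0x73, 0x81, 0x1d]
t3 = [0x1d, 0x81, 0x73, 0x6f, 0xdb, 0xc2, 0x21, 0xe6]

RES = [0x1d, 0x81, 0x73, 0x6f, 0xdb, 0xc2, 0x21, 0xe6]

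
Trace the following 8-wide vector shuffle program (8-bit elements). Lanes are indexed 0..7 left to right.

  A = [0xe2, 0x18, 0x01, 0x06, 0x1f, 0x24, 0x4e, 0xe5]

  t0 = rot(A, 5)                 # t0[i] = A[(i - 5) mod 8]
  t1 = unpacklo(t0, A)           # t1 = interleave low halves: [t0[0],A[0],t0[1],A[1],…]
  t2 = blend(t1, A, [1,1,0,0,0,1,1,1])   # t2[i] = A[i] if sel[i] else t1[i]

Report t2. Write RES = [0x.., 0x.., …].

→ t0 |06|1f|24|4e|e5|e2|18|01|
→ t1 |06|e2|1f|18|24|01|4e|06|
→ t2 |e2|18|1f|18|24|24|4e|e5|

RES = [ 0xe2  0x18  0x1f  0x18  0x24  0x24  0x4e  0xe5 ]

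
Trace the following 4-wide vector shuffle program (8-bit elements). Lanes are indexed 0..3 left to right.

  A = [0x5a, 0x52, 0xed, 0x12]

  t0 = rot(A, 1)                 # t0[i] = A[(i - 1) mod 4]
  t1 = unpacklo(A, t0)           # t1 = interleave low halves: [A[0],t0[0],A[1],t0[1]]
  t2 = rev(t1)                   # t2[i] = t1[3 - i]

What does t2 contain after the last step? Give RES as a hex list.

  t0: 12 5a 52 ed
  t1: 5a 12 52 5a
  t2: 5a 52 12 5a

RES = [0x5a, 0x52, 0x12, 0x5a]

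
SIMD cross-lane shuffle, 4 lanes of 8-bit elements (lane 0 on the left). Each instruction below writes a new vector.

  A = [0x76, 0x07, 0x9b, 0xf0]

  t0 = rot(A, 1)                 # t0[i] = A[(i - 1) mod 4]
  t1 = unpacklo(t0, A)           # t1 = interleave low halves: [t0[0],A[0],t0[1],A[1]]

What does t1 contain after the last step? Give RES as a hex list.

→ t0 |f0|76|07|9b|
→ t1 |f0|76|76|07|

RES = [ 0xf0  0x76  0x76  0x07 ]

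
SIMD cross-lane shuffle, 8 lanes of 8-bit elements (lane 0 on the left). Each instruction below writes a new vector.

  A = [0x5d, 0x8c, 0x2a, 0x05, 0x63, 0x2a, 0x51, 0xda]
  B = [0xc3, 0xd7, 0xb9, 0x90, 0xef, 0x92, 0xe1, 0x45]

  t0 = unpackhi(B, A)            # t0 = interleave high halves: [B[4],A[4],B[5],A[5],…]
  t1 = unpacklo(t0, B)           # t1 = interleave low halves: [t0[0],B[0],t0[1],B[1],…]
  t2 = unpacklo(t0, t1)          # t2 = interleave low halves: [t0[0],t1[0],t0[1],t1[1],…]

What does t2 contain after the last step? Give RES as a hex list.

RES = [ 0xef  0xef  0x63  0xc3  0x92  0x63  0x2a  0xd7 ]

  t0: ef 63 92 2a e1 51 45 da
  t1: ef c3 63 d7 92 b9 2a 90
  t2: ef ef 63 c3 92 63 2a d7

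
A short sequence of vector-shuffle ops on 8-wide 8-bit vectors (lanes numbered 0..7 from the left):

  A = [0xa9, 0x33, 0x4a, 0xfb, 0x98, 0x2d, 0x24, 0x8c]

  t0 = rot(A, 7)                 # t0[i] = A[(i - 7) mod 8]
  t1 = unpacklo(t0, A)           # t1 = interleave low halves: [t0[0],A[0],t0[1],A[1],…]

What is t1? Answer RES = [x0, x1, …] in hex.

  t0: 33 4a fb 98 2d 24 8c a9
  t1: 33 a9 4a 33 fb 4a 98 fb

RES = [0x33, 0xa9, 0x4a, 0x33, 0xfb, 0x4a, 0x98, 0xfb]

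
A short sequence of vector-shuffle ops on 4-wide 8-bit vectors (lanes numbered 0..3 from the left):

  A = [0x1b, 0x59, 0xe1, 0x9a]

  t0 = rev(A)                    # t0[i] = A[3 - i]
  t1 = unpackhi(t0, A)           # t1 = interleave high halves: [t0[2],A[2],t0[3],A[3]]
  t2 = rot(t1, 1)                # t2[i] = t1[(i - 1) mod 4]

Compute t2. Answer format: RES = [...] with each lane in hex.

→ t0 |9a|e1|59|1b|
→ t1 |59|e1|1b|9a|
→ t2 |9a|59|e1|1b|

RES = [ 0x9a  0x59  0xe1  0x1b ]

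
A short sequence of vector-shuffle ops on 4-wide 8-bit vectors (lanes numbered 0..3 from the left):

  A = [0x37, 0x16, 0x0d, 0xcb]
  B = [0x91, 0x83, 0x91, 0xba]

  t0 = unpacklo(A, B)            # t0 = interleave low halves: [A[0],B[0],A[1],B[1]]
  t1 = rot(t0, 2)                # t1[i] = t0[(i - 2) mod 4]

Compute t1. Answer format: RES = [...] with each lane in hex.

t0 = [0x37, 0x91, 0x16, 0x83]
t1 = [0x16, 0x83, 0x37, 0x91]

RES = [0x16, 0x83, 0x37, 0x91]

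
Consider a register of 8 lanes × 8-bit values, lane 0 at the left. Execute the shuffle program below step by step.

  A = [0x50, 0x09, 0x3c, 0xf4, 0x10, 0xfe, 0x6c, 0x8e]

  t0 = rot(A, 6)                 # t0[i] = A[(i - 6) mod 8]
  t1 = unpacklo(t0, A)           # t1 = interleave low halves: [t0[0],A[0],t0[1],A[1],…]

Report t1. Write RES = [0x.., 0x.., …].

→ t0 |3c|f4|10|fe|6c|8e|50|09|
→ t1 |3c|50|f4|09|10|3c|fe|f4|

RES = [0x3c, 0x50, 0xf4, 0x09, 0x10, 0x3c, 0xfe, 0xf4]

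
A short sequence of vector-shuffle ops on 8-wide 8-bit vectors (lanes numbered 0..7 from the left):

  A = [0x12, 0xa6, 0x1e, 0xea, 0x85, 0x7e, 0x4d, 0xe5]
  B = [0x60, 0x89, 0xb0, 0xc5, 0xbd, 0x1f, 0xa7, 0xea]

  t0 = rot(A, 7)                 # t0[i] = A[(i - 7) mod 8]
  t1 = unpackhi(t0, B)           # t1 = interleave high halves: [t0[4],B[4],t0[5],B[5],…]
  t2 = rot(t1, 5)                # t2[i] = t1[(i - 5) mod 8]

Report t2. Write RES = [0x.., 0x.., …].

t0 = [0xa6, 0x1e, 0xea, 0x85, 0x7e, 0x4d, 0xe5, 0x12]
t1 = [0x7e, 0xbd, 0x4d, 0x1f, 0xe5, 0xa7, 0x12, 0xea]
t2 = [0x1f, 0xe5, 0xa7, 0x12, 0xea, 0x7e, 0xbd, 0x4d]

RES = [ 0x1f  0xe5  0xa7  0x12  0xea  0x7e  0xbd  0x4d ]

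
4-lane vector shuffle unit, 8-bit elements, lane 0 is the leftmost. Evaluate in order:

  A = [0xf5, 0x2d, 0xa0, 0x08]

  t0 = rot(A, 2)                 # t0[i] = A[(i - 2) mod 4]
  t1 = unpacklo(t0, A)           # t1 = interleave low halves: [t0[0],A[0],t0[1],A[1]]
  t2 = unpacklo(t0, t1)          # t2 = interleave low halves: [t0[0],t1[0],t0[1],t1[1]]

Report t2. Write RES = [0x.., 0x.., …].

  t0: a0 08 f5 2d
  t1: a0 f5 08 2d
  t2: a0 a0 08 f5

RES = [0xa0, 0xa0, 0x08, 0xf5]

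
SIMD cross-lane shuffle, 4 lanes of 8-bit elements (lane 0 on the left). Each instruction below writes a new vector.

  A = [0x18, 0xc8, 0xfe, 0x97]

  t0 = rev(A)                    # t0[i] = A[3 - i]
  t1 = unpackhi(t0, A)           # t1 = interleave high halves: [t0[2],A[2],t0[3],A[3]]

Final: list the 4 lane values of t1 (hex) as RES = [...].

  t0: 97 fe c8 18
  t1: c8 fe 18 97

RES = [0xc8, 0xfe, 0x18, 0x97]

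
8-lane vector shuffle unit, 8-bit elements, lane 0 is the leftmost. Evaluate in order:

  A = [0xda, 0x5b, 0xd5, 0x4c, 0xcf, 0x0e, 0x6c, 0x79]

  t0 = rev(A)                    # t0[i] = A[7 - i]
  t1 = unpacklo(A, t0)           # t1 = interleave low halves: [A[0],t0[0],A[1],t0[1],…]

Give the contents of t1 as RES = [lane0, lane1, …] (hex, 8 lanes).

RES = [ 0xda  0x79  0x5b  0x6c  0xd5  0x0e  0x4c  0xcf ]

→ t0 |79|6c|0e|cf|4c|d5|5b|da|
→ t1 |da|79|5b|6c|d5|0e|4c|cf|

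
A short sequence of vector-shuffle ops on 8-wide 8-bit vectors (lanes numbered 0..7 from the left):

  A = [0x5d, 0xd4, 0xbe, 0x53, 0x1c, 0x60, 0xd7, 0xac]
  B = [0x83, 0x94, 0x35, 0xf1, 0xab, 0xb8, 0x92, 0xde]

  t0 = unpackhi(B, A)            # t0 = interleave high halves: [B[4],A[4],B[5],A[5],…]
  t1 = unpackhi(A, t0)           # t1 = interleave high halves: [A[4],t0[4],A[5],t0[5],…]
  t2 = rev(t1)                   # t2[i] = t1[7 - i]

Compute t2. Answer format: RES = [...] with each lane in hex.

RES = [ 0xac  0xac  0xde  0xd7  0xd7  0x60  0x92  0x1c ]

→ t0 |ab|1c|b8|60|92|d7|de|ac|
→ t1 |1c|92|60|d7|d7|de|ac|ac|
→ t2 |ac|ac|de|d7|d7|60|92|1c|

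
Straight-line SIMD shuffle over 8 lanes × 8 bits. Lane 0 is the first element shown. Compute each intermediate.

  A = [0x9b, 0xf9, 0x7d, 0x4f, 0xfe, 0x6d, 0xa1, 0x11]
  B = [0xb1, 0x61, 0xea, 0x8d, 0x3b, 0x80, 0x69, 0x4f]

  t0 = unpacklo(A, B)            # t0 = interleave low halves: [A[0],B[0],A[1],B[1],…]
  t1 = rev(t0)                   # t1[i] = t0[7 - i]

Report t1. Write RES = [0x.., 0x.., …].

t0 = [0x9b, 0xb1, 0xf9, 0x61, 0x7d, 0xea, 0x4f, 0x8d]
t1 = [0x8d, 0x4f, 0xea, 0x7d, 0x61, 0xf9, 0xb1, 0x9b]

RES = [0x8d, 0x4f, 0xea, 0x7d, 0x61, 0xf9, 0xb1, 0x9b]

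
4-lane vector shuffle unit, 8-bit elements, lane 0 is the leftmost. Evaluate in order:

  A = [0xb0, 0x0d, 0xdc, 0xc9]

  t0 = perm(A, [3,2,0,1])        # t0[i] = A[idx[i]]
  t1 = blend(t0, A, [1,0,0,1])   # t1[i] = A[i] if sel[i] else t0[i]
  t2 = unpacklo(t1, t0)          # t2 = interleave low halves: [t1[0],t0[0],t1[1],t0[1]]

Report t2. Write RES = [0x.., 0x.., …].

→ t0 |c9|dc|b0|0d|
→ t1 |b0|dc|b0|c9|
→ t2 |b0|c9|dc|dc|

RES = [0xb0, 0xc9, 0xdc, 0xdc]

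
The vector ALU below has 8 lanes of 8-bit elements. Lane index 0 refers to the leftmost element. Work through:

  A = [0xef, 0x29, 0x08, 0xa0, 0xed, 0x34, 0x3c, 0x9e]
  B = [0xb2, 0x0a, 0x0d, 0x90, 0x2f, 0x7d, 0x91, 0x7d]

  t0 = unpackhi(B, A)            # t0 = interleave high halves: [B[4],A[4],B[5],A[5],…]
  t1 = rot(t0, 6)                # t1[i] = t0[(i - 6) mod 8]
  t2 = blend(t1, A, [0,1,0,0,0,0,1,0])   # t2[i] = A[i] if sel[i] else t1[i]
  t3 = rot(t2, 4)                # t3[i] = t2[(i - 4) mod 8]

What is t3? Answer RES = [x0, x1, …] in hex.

RES = [ 0x7d  0x9e  0x3c  0xed  0x7d  0x29  0x91  0x3c ]

→ t0 |2f|ed|7d|34|91|3c|7d|9e|
→ t1 |7d|34|91|3c|7d|9e|2f|ed|
→ t2 |7d|29|91|3c|7d|9e|3c|ed|
→ t3 |7d|9e|3c|ed|7d|29|91|3c|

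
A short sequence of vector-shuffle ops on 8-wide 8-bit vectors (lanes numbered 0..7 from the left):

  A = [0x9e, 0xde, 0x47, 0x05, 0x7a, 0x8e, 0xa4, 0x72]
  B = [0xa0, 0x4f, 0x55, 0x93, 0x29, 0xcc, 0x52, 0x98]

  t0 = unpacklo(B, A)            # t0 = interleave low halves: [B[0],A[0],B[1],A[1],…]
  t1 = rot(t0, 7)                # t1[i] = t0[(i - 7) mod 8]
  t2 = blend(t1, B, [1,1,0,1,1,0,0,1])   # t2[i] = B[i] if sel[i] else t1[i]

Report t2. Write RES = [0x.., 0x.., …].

→ t0 |a0|9e|4f|de|55|47|93|05|
→ t1 |9e|4f|de|55|47|93|05|a0|
→ t2 |a0|4f|de|93|29|93|05|98|

RES = [ 0xa0  0x4f  0xde  0x93  0x29  0x93  0x05  0x98 ]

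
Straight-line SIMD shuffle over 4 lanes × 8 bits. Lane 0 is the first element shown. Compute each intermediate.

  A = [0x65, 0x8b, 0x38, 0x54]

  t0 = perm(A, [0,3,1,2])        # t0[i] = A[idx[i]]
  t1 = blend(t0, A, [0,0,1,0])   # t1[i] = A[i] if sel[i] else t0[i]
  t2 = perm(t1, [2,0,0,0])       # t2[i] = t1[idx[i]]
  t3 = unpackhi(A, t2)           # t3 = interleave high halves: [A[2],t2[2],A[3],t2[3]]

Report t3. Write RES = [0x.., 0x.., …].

  t0: 65 54 8b 38
  t1: 65 54 38 38
  t2: 38 65 65 65
  t3: 38 65 54 65

RES = [ 0x38  0x65  0x54  0x65 ]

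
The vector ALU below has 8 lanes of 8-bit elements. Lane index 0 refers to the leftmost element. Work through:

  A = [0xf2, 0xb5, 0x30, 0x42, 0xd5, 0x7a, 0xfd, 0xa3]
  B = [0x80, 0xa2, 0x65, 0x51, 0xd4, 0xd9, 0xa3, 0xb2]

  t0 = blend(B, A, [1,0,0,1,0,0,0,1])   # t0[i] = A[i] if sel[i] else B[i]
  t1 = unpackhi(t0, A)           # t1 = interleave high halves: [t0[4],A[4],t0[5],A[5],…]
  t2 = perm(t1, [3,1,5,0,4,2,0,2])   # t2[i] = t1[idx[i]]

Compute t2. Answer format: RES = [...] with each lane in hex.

RES = [ 0x7a  0xd5  0xfd  0xd4  0xa3  0xd9  0xd4  0xd9 ]

t0 = [0xf2, 0xa2, 0x65, 0x42, 0xd4, 0xd9, 0xa3, 0xa3]
t1 = [0xd4, 0xd5, 0xd9, 0x7a, 0xa3, 0xfd, 0xa3, 0xa3]
t2 = [0x7a, 0xd5, 0xfd, 0xd4, 0xa3, 0xd9, 0xd4, 0xd9]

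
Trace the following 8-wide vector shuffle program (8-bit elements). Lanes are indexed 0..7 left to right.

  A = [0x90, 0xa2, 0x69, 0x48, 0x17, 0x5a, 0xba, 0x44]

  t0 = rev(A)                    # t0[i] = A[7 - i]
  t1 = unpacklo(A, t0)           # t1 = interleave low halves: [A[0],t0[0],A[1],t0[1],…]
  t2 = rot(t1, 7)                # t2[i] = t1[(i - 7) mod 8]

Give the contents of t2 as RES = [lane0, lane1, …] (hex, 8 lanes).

  t0: 44 ba 5a 17 48 69 a2 90
  t1: 90 44 a2 ba 69 5a 48 17
  t2: 44 a2 ba 69 5a 48 17 90

RES = [ 0x44  0xa2  0xba  0x69  0x5a  0x48  0x17  0x90 ]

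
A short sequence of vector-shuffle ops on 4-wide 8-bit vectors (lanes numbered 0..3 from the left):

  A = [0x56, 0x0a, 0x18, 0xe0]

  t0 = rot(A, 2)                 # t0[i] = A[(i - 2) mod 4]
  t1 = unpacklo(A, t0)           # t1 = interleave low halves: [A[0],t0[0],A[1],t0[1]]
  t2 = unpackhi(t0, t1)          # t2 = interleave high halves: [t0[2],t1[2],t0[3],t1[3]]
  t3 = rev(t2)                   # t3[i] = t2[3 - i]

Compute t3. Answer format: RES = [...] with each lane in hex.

RES = [0xe0, 0x0a, 0x0a, 0x56]

  t0: 18 e0 56 0a
  t1: 56 18 0a e0
  t2: 56 0a 0a e0
  t3: e0 0a 0a 56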